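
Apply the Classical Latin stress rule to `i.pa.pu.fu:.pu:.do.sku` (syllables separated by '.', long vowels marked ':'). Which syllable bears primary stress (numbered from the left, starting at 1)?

5

Classical Latin: stress the penult if heavy (long vowel or closed), else the antepenult.
Weights: 5 pu: H, 6 do L, 7 sku L.
The penult (syllable 6, do) is light, so stress falls on the antepenult (syllable 5, pu:).
Stress on syllable 5: i.pa.pu.fu:.ˈpu:.do.sku.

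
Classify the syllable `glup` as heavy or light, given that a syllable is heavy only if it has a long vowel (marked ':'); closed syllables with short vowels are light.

`glup`: short vowel, closed (coda /p/). Short vowel → light.

light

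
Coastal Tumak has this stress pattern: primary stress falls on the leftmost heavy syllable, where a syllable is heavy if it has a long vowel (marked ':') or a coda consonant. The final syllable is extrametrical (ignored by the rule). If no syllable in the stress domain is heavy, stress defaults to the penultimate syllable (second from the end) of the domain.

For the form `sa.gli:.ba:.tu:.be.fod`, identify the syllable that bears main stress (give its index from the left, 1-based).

The final syllable (6, fod) is extrametrical; the stress domain is syllables 1–5.
Weights: 1 sa L, 2 gli: H, 3 ba: H, 4 tu: H, 5 be L.
Heavy syllables in the domain: 2, 3, 4. The leftmost is syllable 2 (gli:).
Primary stress: syllable 2 → sa.ˈgli:.ba:.tu:.be.fod.

2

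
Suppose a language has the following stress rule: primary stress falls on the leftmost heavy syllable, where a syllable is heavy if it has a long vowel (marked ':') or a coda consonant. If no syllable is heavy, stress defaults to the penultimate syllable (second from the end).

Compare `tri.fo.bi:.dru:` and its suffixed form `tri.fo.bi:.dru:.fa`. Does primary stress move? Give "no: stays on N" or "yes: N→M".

no: stays on 3

Base `tri.fo.bi:.dru:` (4 syllables):
  Weights: 1 tri L, 2 fo L, 3 bi: H, 4 dru: H.
  Heavy syllables in the domain: 3, 4. The leftmost is syllable 3 (bi:).
  → primary stress on syllable 3.
Suffixed `tri.fo.bi:.dru:.fa` (5 syllables):
  Weights: 1 tri L, 2 fo L, 3 bi: H, 4 dru: H, 5 fa L.
  Heavy syllables in the domain: 3, 4. The leftmost is syllable 3 (bi:).
  → primary stress on syllable 3.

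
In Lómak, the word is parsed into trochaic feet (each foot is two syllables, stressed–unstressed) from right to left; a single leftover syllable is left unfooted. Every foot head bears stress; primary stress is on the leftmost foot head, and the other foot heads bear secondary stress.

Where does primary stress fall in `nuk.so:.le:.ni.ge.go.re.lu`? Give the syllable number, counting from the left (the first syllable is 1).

Parse right to left into trochaic (ˈσσ) feet: (ˈnuk.so:) (ˈle:.ni) (ˈge.go) (ˈre.lu).
Foot heads (stressed positions): 1, 3, 5, 7.
End Rule Leftmost: primary stress on the leftmost head = syllable 1.
Primary stress: syllable 1 → ˈnuk.so:.le:.ni.ge.go.re.lu.

1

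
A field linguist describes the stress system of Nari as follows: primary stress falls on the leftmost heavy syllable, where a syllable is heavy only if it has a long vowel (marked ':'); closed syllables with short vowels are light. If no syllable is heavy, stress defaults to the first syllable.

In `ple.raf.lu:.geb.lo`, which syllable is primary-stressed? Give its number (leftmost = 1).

Weights: 1 ple L, 2 raf L, 3 lu: H, 4 geb L, 5 lo L.
Heavy syllables in the domain: 3. The leftmost is syllable 3 (lu:).
Primary stress: syllable 3 → ple.raf.ˈlu:.geb.lo.

3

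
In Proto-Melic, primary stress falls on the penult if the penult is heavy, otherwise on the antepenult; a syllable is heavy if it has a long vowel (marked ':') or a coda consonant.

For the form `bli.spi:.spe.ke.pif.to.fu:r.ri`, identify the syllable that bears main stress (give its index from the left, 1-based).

Weights: 6 to L, 7 fu:r H, 8 ri L.
The penult (syllable 7, fu:r) is heavy, so it takes stress.
Primary stress: syllable 7 → bli.spi:.spe.ke.pif.to.ˈfu:r.ri.

7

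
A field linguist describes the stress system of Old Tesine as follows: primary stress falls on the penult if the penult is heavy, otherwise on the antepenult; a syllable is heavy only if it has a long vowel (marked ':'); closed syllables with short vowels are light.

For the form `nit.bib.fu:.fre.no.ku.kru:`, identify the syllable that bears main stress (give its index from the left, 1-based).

Weights: 5 no L, 6 ku L, 7 kru: H.
The penult (syllable 6, ku) is light, so stress falls on the antepenult (syllable 5, no).
Primary stress: syllable 5 → nit.bib.fu:.fre.ˈno.ku.kru:.

5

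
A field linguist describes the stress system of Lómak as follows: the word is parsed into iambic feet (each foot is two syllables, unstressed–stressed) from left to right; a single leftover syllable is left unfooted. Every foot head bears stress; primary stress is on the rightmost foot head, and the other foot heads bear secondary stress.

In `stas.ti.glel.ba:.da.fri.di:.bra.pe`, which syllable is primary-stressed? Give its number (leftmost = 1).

8

Parse left to right into iambic (σˈσ) feet: (stas.ˈti) (glel.ˈba:) (da.ˈfri) (di:.ˈbra) pe. Syllable 9 is left unfooted.
Foot heads (stressed positions): 2, 4, 6, 8.
End Rule Rightmost: primary stress on the rightmost head = syllable 8.
Primary stress: syllable 8 → stas.ti.glel.ba:.da.fri.di:.ˈbra.pe.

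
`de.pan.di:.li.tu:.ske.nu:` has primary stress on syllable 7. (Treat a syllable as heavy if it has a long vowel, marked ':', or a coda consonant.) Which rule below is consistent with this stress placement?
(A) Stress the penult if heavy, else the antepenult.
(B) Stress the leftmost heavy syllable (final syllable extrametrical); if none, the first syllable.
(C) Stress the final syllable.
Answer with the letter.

Rule A → syllable 5 (observed: 7).
Rule B → syllable 2 (observed: 7).
Rule C → syllable 7 ✓.

C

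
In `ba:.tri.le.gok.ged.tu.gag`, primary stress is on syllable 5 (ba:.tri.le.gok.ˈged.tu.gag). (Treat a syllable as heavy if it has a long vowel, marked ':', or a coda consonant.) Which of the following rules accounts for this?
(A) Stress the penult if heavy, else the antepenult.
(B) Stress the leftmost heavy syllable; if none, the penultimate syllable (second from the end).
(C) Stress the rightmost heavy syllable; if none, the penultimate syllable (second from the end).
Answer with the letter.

Rule A → syllable 5 ✓.
Rule B → syllable 1 (observed: 5).
Rule C → syllable 7 (observed: 5).

A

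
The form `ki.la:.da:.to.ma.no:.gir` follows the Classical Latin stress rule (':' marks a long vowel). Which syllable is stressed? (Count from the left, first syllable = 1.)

6

Classical Latin: stress the penult if heavy (long vowel or closed), else the antepenult.
Weights: 5 ma L, 6 no: H, 7 gir H.
The penult (syllable 6, no:) is heavy, so it takes stress.
Stress on syllable 6: ki.la:.da:.to.ma.ˈno:.gir.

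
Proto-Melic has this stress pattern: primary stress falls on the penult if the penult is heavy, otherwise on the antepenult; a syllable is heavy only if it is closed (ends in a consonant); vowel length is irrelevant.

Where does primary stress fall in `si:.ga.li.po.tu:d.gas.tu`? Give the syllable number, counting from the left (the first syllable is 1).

6

Weights: 5 tu:d H, 6 gas H, 7 tu L.
The penult (syllable 6, gas) is heavy, so it takes stress.
Primary stress: syllable 6 → si:.ga.li.po.tu:d.ˈgas.tu.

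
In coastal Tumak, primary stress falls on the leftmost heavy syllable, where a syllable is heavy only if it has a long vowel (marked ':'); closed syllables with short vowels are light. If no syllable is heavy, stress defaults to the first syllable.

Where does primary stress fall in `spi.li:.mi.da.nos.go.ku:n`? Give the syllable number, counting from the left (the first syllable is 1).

2

Weights: 1 spi L, 2 li: H, 3 mi L, 4 da L, 5 nos L, 6 go L, 7 ku:n H.
Heavy syllables in the domain: 2, 7. The leftmost is syllable 2 (li:).
Primary stress: syllable 2 → spi.ˈli:.mi.da.nos.go.ku:n.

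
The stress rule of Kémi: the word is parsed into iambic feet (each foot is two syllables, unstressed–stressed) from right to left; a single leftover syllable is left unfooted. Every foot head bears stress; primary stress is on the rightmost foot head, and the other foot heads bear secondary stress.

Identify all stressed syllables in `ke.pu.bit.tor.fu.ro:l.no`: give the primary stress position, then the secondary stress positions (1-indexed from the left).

primary 7, secondary 3, 5

Parse right to left into iambic (σˈσ) feet: ke (pu.ˈbit) (tor.ˈfu) (ro:l.ˈno). Syllable 1 is left unfooted.
Foot heads (stressed positions): 3, 5, 7.
End Rule Rightmost: primary stress on the rightmost head = syllable 7.
Secondary stress on 3, 5: ke.pu.ˌbit.tor.ˌfu.ro:l.ˈno.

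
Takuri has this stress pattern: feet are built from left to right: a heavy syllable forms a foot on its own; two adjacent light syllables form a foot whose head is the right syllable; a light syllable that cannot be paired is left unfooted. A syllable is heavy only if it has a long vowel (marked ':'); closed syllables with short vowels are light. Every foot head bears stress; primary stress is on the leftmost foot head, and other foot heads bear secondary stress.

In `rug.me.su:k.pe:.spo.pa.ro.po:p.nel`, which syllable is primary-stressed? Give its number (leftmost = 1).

Weights: 1 rug L, 2 me L, 3 su:k H, 4 pe: H, 5 spo L, 6 pa L, 7 ro L, 8 po:p H, 9 nel L.
Parse left to right (heavy = foot alone; LL = one foot; stranded L unfooted): (rug.ˈme) (ˈsu:k) (ˈpe:) (spo.ˈpa) ro (ˈpo:p) nel.
Foot heads: 2, 3, 4, 6, 8.
Primary stress on the leftmost head = syllable 2.
Primary stress: syllable 2 → rug.ˈme.su:k.pe:.spo.pa.ro.po:p.nel.

2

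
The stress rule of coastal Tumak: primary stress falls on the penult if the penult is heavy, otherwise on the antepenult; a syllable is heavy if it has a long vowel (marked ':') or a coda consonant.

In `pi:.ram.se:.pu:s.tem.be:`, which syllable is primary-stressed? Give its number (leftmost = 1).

5

Weights: 4 pu:s H, 5 tem H, 6 be: H.
The penult (syllable 5, tem) is heavy, so it takes stress.
Primary stress: syllable 5 → pi:.ram.se:.pu:s.ˈtem.be:.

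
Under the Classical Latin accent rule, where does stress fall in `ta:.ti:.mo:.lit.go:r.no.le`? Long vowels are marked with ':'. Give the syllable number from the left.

Classical Latin: stress the penult if heavy (long vowel or closed), else the antepenult.
Weights: 5 go:r H, 6 no L, 7 le L.
The penult (syllable 6, no) is light, so stress falls on the antepenult (syllable 5, go:r).
Stress on syllable 5: ta:.ti:.mo:.lit.ˈgo:r.no.le.

5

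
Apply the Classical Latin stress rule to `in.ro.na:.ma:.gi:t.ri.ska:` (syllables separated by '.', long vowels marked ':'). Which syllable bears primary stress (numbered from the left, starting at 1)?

5

Classical Latin: stress the penult if heavy (long vowel or closed), else the antepenult.
Weights: 5 gi:t H, 6 ri L, 7 ska: H.
The penult (syllable 6, ri) is light, so stress falls on the antepenult (syllable 5, gi:t).
Stress on syllable 5: in.ro.na:.ma:.ˈgi:t.ri.ska:.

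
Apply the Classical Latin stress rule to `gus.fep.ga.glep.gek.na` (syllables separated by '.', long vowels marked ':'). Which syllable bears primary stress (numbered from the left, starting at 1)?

5

Classical Latin: stress the penult if heavy (long vowel or closed), else the antepenult.
Weights: 4 glep H, 5 gek H, 6 na L.
The penult (syllable 5, gek) is heavy, so it takes stress.
Stress on syllable 5: gus.fep.ga.glep.ˈgek.na.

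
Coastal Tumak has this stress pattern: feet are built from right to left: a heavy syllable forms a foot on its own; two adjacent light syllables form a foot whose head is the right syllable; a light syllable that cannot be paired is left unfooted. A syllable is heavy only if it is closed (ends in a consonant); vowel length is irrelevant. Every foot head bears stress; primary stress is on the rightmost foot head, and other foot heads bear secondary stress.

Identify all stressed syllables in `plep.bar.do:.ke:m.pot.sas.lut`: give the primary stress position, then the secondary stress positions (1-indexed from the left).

Weights: 1 plep H, 2 bar H, 3 do: L, 4 ke:m H, 5 pot H, 6 sas H, 7 lut H.
Parse right to left (heavy = foot alone; LL = one foot; stranded L unfooted): (ˈplep) (ˈbar) do: (ˈke:m) (ˈpot) (ˈsas) (ˈlut).
Foot heads: 1, 2, 4, 5, 6, 7.
Primary stress on the rightmost head = syllable 7.
Secondary stress on 1, 2, 4, 5, 6: ˌplep.ˌbar.do:.ˌke:m.ˌpot.ˌsas.ˈlut.

primary 7, secondary 1, 2, 4, 5, 6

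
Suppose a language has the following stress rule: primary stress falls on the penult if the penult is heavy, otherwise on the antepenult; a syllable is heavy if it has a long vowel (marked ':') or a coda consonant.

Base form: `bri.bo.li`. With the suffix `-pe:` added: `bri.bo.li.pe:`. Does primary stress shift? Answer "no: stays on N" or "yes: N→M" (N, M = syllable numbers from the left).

yes: 1→2

Base `bri.bo.li` (3 syllables):
  Weights: 1 bri L, 2 bo L, 3 li L.
  The penult (syllable 2, bo) is light, so stress falls on the antepenult (syllable 1, bri).
  → primary stress on syllable 1.
Suffixed `bri.bo.li.pe:` (4 syllables):
  Weights: 2 bo L, 3 li L, 4 pe: H.
  The penult (syllable 3, li) is light, so stress falls on the antepenult (syllable 2, bo).
  → primary stress on syllable 2.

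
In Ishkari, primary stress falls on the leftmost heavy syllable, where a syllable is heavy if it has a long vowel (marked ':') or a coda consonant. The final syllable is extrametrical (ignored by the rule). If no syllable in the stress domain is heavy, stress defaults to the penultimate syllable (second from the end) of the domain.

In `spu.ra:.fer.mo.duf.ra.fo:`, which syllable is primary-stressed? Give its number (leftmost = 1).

The final syllable (7, fo:) is extrametrical; the stress domain is syllables 1–6.
Weights: 1 spu L, 2 ra: H, 3 fer H, 4 mo L, 5 duf H, 6 ra L.
Heavy syllables in the domain: 2, 3, 5. The leftmost is syllable 2 (ra:).
Primary stress: syllable 2 → spu.ˈra:.fer.mo.duf.ra.fo:.

2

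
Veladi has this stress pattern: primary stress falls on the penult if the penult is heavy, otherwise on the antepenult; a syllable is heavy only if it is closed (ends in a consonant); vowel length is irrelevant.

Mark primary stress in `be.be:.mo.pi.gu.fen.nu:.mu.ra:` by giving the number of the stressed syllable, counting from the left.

Weights: 7 nu: L, 8 mu L, 9 ra: L.
The penult (syllable 8, mu) is light, so stress falls on the antepenult (syllable 7, nu:).
Primary stress: syllable 7 → be.be:.mo.pi.gu.fen.ˈnu:.mu.ra:.

7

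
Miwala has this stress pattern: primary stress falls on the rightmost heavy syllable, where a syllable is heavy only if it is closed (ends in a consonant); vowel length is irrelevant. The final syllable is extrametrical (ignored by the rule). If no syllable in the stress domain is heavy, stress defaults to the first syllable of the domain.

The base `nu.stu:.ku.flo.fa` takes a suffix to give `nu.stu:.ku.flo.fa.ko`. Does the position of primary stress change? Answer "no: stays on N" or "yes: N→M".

no: stays on 1

Base `nu.stu:.ku.flo.fa` (5 syllables):
  The final syllable (5, fa) is extrametrical; the stress domain is syllables 1–4.
  Weights: 1 nu L, 2 stu: L, 3 ku L, 4 flo L.
  No heavy syllable in the domain; default to the first syllable of the domain = syllable 1.
  → primary stress on syllable 1.
Suffixed `nu.stu:.ku.flo.fa.ko` (6 syllables):
  The final syllable (6, ko) is extrametrical; the stress domain is syllables 1–5.
  Weights: 1 nu L, 2 stu: L, 3 ku L, 4 flo L, 5 fa L.
  No heavy syllable in the domain; default to the first syllable of the domain = syllable 1.
  → primary stress on syllable 1.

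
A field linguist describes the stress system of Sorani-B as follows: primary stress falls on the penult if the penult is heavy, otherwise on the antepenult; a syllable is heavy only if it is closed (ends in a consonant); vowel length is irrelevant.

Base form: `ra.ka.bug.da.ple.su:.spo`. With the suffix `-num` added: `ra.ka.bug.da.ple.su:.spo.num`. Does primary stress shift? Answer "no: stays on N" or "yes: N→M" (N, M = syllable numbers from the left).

yes: 5→6

Base `ra.ka.bug.da.ple.su:.spo` (7 syllables):
  Weights: 5 ple L, 6 su: L, 7 spo L.
  The penult (syllable 6, su:) is light, so stress falls on the antepenult (syllable 5, ple).
  → primary stress on syllable 5.
Suffixed `ra.ka.bug.da.ple.su:.spo.num` (8 syllables):
  Weights: 6 su: L, 7 spo L, 8 num H.
  The penult (syllable 7, spo) is light, so stress falls on the antepenult (syllable 6, su:).
  → primary stress on syllable 6.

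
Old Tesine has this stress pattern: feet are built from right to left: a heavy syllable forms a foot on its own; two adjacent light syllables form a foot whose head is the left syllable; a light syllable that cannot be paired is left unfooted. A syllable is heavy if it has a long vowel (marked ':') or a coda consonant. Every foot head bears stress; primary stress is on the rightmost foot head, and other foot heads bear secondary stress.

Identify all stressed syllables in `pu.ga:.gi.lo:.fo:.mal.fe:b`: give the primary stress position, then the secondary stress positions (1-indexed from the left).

primary 7, secondary 2, 4, 5, 6

Weights: 1 pu L, 2 ga: H, 3 gi L, 4 lo: H, 5 fo: H, 6 mal H, 7 fe:b H.
Parse right to left (heavy = foot alone; LL = one foot; stranded L unfooted): pu (ˈga:) gi (ˈlo:) (ˈfo:) (ˈmal) (ˈfe:b).
Foot heads: 2, 4, 5, 6, 7.
Primary stress on the rightmost head = syllable 7.
Secondary stress on 2, 4, 5, 6: pu.ˌga:.gi.ˌlo:.ˌfo:.ˌmal.ˈfe:b.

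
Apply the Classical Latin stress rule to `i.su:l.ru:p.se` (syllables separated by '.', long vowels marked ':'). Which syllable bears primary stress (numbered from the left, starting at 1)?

3

Classical Latin: stress the penult if heavy (long vowel or closed), else the antepenult.
Weights: 2 su:l H, 3 ru:p H, 4 se L.
The penult (syllable 3, ru:p) is heavy, so it takes stress.
Stress on syllable 3: i.su:l.ˈru:p.se.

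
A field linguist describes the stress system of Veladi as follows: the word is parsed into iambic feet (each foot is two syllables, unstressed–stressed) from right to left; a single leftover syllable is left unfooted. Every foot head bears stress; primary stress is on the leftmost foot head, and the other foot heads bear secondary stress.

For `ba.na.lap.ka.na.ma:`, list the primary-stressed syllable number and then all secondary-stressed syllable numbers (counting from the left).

primary 2, secondary 4, 6

Parse right to left into iambic (σˈσ) feet: (ba.ˈna) (lap.ˈka) (na.ˈma:).
Foot heads (stressed positions): 2, 4, 6.
End Rule Leftmost: primary stress on the leftmost head = syllable 2.
Secondary stress on 4, 6: ba.ˈna.lap.ˌka.na.ˌma:.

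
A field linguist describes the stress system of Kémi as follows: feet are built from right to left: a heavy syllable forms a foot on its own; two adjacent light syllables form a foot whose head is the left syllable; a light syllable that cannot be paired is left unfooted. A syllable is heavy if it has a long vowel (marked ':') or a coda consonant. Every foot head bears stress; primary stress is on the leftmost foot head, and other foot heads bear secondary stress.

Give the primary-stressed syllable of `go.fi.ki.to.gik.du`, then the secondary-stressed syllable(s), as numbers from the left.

Weights: 1 go L, 2 fi L, 3 ki L, 4 to L, 5 gik H, 6 du L.
Parse right to left (heavy = foot alone; LL = one foot; stranded L unfooted): (ˈgo.fi) (ˈki.to) (ˈgik) du.
Foot heads: 1, 3, 5.
Primary stress on the leftmost head = syllable 1.
Secondary stress on 3, 5: ˈgo.fi.ˌki.to.ˌgik.du.

primary 1, secondary 3, 5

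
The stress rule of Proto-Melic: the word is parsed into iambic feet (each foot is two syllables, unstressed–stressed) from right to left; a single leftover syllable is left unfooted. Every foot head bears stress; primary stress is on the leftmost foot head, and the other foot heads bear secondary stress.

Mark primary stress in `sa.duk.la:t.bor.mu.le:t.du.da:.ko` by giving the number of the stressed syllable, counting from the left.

3

Parse right to left into iambic (σˈσ) feet: sa (duk.ˈla:t) (bor.ˈmu) (le:t.ˈdu) (da:.ˈko). Syllable 1 is left unfooted.
Foot heads (stressed positions): 3, 5, 7, 9.
End Rule Leftmost: primary stress on the leftmost head = syllable 3.
Primary stress: syllable 3 → sa.duk.ˈla:t.bor.mu.le:t.du.da:.ko.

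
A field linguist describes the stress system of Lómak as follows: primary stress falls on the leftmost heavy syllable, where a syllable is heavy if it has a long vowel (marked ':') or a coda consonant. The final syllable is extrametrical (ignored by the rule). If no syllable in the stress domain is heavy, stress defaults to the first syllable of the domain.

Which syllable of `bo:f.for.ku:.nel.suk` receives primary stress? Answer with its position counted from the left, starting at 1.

The final syllable (5, suk) is extrametrical; the stress domain is syllables 1–4.
Weights: 1 bo:f H, 2 for H, 3 ku: H, 4 nel H.
Heavy syllables in the domain: 1, 2, 3, 4. The leftmost is syllable 1 (bo:f).
Primary stress: syllable 1 → ˈbo:f.for.ku:.nel.suk.

1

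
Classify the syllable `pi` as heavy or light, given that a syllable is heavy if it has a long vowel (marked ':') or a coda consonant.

`pi`: short vowel, open (no coda). Short vowel, open → light.

light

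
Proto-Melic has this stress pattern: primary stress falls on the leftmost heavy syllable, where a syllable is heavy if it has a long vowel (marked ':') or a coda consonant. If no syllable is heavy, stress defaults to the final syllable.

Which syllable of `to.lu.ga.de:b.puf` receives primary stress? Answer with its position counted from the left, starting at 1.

4

Weights: 1 to L, 2 lu L, 3 ga L, 4 de:b H, 5 puf H.
Heavy syllables in the domain: 4, 5. The leftmost is syllable 4 (de:b).
Primary stress: syllable 4 → to.lu.ga.ˈde:b.puf.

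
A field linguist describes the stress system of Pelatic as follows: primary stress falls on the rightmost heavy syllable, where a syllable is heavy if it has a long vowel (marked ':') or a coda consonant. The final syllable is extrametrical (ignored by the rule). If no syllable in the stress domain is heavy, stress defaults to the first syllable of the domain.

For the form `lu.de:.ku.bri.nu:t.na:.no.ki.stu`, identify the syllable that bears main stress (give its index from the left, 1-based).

6

The final syllable (9, stu) is extrametrical; the stress domain is syllables 1–8.
Weights: 1 lu L, 2 de: H, 3 ku L, 4 bri L, 5 nu:t H, 6 na: H, 7 no L, 8 ki L.
Heavy syllables in the domain: 2, 5, 6. The rightmost is syllable 6 (na:).
Primary stress: syllable 6 → lu.de:.ku.bri.nu:t.ˈna:.no.ki.stu.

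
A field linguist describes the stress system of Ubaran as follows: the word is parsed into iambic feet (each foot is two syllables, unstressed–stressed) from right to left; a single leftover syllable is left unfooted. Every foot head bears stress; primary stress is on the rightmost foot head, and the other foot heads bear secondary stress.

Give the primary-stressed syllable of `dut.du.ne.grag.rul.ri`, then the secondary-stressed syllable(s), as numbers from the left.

Parse right to left into iambic (σˈσ) feet: (dut.ˈdu) (ne.ˈgrag) (rul.ˈri).
Foot heads (stressed positions): 2, 4, 6.
End Rule Rightmost: primary stress on the rightmost head = syllable 6.
Secondary stress on 2, 4: dut.ˌdu.ne.ˌgrag.rul.ˈri.

primary 6, secondary 2, 4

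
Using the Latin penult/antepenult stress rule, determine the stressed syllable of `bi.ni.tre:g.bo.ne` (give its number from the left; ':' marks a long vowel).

3

Classical Latin: stress the penult if heavy (long vowel or closed), else the antepenult.
Weights: 3 tre:g H, 4 bo L, 5 ne L.
The penult (syllable 4, bo) is light, so stress falls on the antepenult (syllable 3, tre:g).
Stress on syllable 3: bi.ni.ˈtre:g.bo.ne.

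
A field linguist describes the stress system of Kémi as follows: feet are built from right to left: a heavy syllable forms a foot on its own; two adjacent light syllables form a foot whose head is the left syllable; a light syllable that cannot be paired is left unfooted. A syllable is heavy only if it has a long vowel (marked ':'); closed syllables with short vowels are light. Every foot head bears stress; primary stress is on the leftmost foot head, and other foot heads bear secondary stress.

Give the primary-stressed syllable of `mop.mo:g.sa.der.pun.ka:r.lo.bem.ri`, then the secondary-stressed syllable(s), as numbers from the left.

Weights: 1 mop L, 2 mo:g H, 3 sa L, 4 der L, 5 pun L, 6 ka:r H, 7 lo L, 8 bem L, 9 ri L.
Parse right to left (heavy = foot alone; LL = one foot; stranded L unfooted): mop (ˈmo:g) sa (ˈder.pun) (ˈka:r) lo (ˈbem.ri).
Foot heads: 2, 4, 6, 8.
Primary stress on the leftmost head = syllable 2.
Secondary stress on 4, 6, 8: mop.ˈmo:g.sa.ˌder.pun.ˌka:r.lo.ˌbem.ri.

primary 2, secondary 4, 6, 8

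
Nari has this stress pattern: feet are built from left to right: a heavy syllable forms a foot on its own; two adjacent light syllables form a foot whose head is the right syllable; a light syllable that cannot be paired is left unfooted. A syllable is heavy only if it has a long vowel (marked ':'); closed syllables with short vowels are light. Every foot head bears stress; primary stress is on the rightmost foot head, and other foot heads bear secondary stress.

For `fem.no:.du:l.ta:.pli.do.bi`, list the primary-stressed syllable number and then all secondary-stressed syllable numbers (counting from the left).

primary 6, secondary 2, 3, 4

Weights: 1 fem L, 2 no: H, 3 du:l H, 4 ta: H, 5 pli L, 6 do L, 7 bi L.
Parse left to right (heavy = foot alone; LL = one foot; stranded L unfooted): fem (ˈno:) (ˈdu:l) (ˈta:) (pli.ˈdo) bi.
Foot heads: 2, 3, 4, 6.
Primary stress on the rightmost head = syllable 6.
Secondary stress on 2, 3, 4: fem.ˌno:.ˌdu:l.ˌta:.pli.ˈdo.bi.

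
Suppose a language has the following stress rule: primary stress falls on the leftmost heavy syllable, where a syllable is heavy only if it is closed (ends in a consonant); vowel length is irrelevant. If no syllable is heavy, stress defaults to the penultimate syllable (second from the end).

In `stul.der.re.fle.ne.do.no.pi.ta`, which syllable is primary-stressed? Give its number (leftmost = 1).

Weights: 1 stul H, 2 der H, 3 re L, 4 fle L, 5 ne L, 6 do L, 7 no L, 8 pi L, 9 ta L.
Heavy syllables in the domain: 1, 2. The leftmost is syllable 1 (stul).
Primary stress: syllable 1 → ˈstul.der.re.fle.ne.do.no.pi.ta.

1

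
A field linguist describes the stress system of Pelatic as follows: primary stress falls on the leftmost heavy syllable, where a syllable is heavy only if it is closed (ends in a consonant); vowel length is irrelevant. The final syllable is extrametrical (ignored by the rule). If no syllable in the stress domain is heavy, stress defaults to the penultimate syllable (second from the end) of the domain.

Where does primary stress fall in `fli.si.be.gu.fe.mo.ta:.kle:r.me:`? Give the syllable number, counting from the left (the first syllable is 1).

The final syllable (9, me:) is extrametrical; the stress domain is syllables 1–8.
Weights: 1 fli L, 2 si L, 3 be L, 4 gu L, 5 fe L, 6 mo L, 7 ta: L, 8 kle:r H.
Heavy syllables in the domain: 8. The leftmost is syllable 8 (kle:r).
Primary stress: syllable 8 → fli.si.be.gu.fe.mo.ta:.ˈkle:r.me:.

8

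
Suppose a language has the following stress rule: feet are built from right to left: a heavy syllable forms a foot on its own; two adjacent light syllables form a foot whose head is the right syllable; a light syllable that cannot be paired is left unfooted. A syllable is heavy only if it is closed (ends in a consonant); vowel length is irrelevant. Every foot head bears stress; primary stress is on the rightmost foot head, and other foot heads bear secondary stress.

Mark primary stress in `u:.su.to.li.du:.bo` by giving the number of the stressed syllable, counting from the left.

Weights: 1 u: L, 2 su L, 3 to L, 4 li L, 5 du: L, 6 bo L.
Parse right to left (heavy = foot alone; LL = one foot; stranded L unfooted): (u:.ˈsu) (to.ˈli) (du:.ˈbo).
Foot heads: 2, 4, 6.
Primary stress on the rightmost head = syllable 6.
Primary stress: syllable 6 → u:.su.to.li.du:.ˈbo.

6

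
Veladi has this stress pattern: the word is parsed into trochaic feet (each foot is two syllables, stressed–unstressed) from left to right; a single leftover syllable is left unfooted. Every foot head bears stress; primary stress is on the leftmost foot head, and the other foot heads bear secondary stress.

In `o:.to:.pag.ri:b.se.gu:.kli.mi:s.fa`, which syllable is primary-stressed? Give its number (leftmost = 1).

Parse left to right into trochaic (ˈσσ) feet: (ˈo:.to:) (ˈpag.ri:b) (ˈse.gu:) (ˈkli.mi:s) fa. Syllable 9 is left unfooted.
Foot heads (stressed positions): 1, 3, 5, 7.
End Rule Leftmost: primary stress on the leftmost head = syllable 1.
Primary stress: syllable 1 → ˈo:.to:.pag.ri:b.se.gu:.kli.mi:s.fa.

1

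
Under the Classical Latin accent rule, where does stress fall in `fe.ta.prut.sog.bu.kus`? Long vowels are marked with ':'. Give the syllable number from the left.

4

Classical Latin: stress the penult if heavy (long vowel or closed), else the antepenult.
Weights: 4 sog H, 5 bu L, 6 kus H.
The penult (syllable 5, bu) is light, so stress falls on the antepenult (syllable 4, sog).
Stress on syllable 4: fe.ta.prut.ˈsog.bu.kus.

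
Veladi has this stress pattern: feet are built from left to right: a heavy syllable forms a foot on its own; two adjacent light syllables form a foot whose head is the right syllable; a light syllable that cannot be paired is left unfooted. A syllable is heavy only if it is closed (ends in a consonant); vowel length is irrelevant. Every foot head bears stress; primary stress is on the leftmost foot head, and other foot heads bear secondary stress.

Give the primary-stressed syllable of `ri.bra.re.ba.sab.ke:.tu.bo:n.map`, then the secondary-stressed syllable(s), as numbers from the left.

Weights: 1 ri L, 2 bra L, 3 re L, 4 ba L, 5 sab H, 6 ke: L, 7 tu L, 8 bo:n H, 9 map H.
Parse left to right (heavy = foot alone; LL = one foot; stranded L unfooted): (ri.ˈbra) (re.ˈba) (ˈsab) (ke:.ˈtu) (ˈbo:n) (ˈmap).
Foot heads: 2, 4, 5, 7, 8, 9.
Primary stress on the leftmost head = syllable 2.
Secondary stress on 4, 5, 7, 8, 9: ri.ˈbra.re.ˌba.ˌsab.ke:.ˌtu.ˌbo:n.ˌmap.

primary 2, secondary 4, 5, 7, 8, 9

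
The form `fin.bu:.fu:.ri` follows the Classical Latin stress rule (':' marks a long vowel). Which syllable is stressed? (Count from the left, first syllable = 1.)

3

Classical Latin: stress the penult if heavy (long vowel or closed), else the antepenult.
Weights: 2 bu: H, 3 fu: H, 4 ri L.
The penult (syllable 3, fu:) is heavy, so it takes stress.
Stress on syllable 3: fin.bu:.ˈfu:.ri.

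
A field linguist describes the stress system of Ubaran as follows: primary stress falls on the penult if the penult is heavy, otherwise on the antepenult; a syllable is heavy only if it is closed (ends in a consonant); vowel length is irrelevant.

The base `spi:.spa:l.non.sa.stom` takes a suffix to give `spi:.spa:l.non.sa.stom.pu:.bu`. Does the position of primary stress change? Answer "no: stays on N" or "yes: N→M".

yes: 3→5

Base `spi:.spa:l.non.sa.stom` (5 syllables):
  Weights: 3 non H, 4 sa L, 5 stom H.
  The penult (syllable 4, sa) is light, so stress falls on the antepenult (syllable 3, non).
  → primary stress on syllable 3.
Suffixed `spi:.spa:l.non.sa.stom.pu:.bu` (7 syllables):
  Weights: 5 stom H, 6 pu: L, 7 bu L.
  The penult (syllable 6, pu:) is light, so stress falls on the antepenult (syllable 5, stom).
  → primary stress on syllable 5.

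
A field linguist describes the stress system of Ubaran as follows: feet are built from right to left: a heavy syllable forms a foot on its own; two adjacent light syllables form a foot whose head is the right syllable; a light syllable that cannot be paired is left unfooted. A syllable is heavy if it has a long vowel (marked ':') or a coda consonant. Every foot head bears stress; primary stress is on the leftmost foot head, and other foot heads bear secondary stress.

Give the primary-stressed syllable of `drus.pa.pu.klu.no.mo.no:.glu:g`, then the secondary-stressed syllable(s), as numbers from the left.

Weights: 1 drus H, 2 pa L, 3 pu L, 4 klu L, 5 no L, 6 mo L, 7 no: H, 8 glu:g H.
Parse right to left (heavy = foot alone; LL = one foot; stranded L unfooted): (ˈdrus) pa (pu.ˈklu) (no.ˈmo) (ˈno:) (ˈglu:g).
Foot heads: 1, 4, 6, 7, 8.
Primary stress on the leftmost head = syllable 1.
Secondary stress on 4, 6, 7, 8: ˈdrus.pa.pu.ˌklu.no.ˌmo.ˌno:.ˌglu:g.

primary 1, secondary 4, 6, 7, 8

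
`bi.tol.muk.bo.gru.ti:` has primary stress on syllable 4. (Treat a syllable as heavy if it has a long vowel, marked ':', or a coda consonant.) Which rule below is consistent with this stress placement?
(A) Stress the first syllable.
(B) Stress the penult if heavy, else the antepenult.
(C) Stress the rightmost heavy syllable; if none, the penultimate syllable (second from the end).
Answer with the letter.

B

Rule A → syllable 1 (observed: 4).
Rule B → syllable 4 ✓.
Rule C → syllable 6 (observed: 4).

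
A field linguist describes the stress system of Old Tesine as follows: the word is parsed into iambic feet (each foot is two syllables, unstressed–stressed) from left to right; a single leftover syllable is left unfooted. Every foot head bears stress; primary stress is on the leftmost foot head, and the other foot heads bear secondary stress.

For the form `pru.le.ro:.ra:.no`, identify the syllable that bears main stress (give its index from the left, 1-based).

Parse left to right into iambic (σˈσ) feet: (pru.ˈle) (ro:.ˈra:) no. Syllable 5 is left unfooted.
Foot heads (stressed positions): 2, 4.
End Rule Leftmost: primary stress on the leftmost head = syllable 2.
Primary stress: syllable 2 → pru.ˈle.ro:.ra:.no.

2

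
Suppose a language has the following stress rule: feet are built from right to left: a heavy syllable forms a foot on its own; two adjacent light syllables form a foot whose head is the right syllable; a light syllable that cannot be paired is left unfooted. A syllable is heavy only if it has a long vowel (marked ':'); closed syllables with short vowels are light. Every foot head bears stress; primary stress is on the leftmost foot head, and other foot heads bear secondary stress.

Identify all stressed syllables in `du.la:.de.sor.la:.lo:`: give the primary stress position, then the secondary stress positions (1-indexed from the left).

primary 2, secondary 4, 5, 6

Weights: 1 du L, 2 la: H, 3 de L, 4 sor L, 5 la: H, 6 lo: H.
Parse right to left (heavy = foot alone; LL = one foot; stranded L unfooted): du (ˈla:) (de.ˈsor) (ˈla:) (ˈlo:).
Foot heads: 2, 4, 5, 6.
Primary stress on the leftmost head = syllable 2.
Secondary stress on 4, 5, 6: du.ˈla:.de.ˌsor.ˌla:.ˌlo:.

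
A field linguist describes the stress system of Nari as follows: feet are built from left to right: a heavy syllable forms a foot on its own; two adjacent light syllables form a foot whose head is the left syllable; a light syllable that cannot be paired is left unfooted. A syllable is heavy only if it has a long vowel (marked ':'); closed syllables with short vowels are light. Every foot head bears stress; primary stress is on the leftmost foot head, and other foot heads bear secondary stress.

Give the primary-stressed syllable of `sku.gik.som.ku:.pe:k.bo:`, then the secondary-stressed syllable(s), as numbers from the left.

Weights: 1 sku L, 2 gik L, 3 som L, 4 ku: H, 5 pe:k H, 6 bo: H.
Parse left to right (heavy = foot alone; LL = one foot; stranded L unfooted): (ˈsku.gik) som (ˈku:) (ˈpe:k) (ˈbo:).
Foot heads: 1, 4, 5, 6.
Primary stress on the leftmost head = syllable 1.
Secondary stress on 4, 5, 6: ˈsku.gik.som.ˌku:.ˌpe:k.ˌbo:.

primary 1, secondary 4, 5, 6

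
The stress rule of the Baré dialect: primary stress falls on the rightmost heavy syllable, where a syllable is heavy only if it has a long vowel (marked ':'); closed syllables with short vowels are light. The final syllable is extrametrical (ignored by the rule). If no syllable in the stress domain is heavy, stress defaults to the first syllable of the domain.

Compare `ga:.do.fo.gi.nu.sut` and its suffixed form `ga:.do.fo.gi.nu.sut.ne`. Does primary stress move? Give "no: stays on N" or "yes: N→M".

Base `ga:.do.fo.gi.nu.sut` (6 syllables):
  The final syllable (6, sut) is extrametrical; the stress domain is syllables 1–5.
  Weights: 1 ga: H, 2 do L, 3 fo L, 4 gi L, 5 nu L.
  Heavy syllables in the domain: 1. The rightmost is syllable 1 (ga:).
  → primary stress on syllable 1.
Suffixed `ga:.do.fo.gi.nu.sut.ne` (7 syllables):
  The final syllable (7, ne) is extrametrical; the stress domain is syllables 1–6.
  Weights: 1 ga: H, 2 do L, 3 fo L, 4 gi L, 5 nu L, 6 sut L.
  Heavy syllables in the domain: 1. The rightmost is syllable 1 (ga:).
  → primary stress on syllable 1.

no: stays on 1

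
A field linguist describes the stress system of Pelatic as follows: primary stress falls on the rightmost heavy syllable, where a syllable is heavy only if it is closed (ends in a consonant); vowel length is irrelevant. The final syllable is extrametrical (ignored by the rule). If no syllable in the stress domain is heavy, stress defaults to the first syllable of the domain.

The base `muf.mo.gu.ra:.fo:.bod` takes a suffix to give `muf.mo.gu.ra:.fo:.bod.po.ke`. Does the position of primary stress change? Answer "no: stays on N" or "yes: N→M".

Base `muf.mo.gu.ra:.fo:.bod` (6 syllables):
  The final syllable (6, bod) is extrametrical; the stress domain is syllables 1–5.
  Weights: 1 muf H, 2 mo L, 3 gu L, 4 ra: L, 5 fo: L.
  Heavy syllables in the domain: 1. The rightmost is syllable 1 (muf).
  → primary stress on syllable 1.
Suffixed `muf.mo.gu.ra:.fo:.bod.po.ke` (8 syllables):
  The final syllable (8, ke) is extrametrical; the stress domain is syllables 1–7.
  Weights: 1 muf H, 2 mo L, 3 gu L, 4 ra: L, 5 fo: L, 6 bod H, 7 po L.
  Heavy syllables in the domain: 1, 6. The rightmost is syllable 6 (bod).
  → primary stress on syllable 6.

yes: 1→6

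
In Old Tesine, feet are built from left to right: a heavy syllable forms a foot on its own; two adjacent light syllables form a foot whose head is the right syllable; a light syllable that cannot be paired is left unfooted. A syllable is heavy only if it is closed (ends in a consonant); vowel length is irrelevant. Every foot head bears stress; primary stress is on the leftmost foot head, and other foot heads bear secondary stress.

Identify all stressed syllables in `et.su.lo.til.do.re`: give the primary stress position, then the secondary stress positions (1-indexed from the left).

Weights: 1 et H, 2 su L, 3 lo L, 4 til H, 5 do L, 6 re L.
Parse left to right (heavy = foot alone; LL = one foot; stranded L unfooted): (ˈet) (su.ˈlo) (ˈtil) (do.ˈre).
Foot heads: 1, 3, 4, 6.
Primary stress on the leftmost head = syllable 1.
Secondary stress on 3, 4, 6: ˈet.su.ˌlo.ˌtil.do.ˌre.

primary 1, secondary 3, 4, 6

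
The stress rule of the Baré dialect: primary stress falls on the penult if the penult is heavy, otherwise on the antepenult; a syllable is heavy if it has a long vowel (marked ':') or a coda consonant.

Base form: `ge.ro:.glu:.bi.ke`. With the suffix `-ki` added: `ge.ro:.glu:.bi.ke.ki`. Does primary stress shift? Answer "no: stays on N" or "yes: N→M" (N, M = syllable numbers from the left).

yes: 3→4

Base `ge.ro:.glu:.bi.ke` (5 syllables):
  Weights: 3 glu: H, 4 bi L, 5 ke L.
  The penult (syllable 4, bi) is light, so stress falls on the antepenult (syllable 3, glu:).
  → primary stress on syllable 3.
Suffixed `ge.ro:.glu:.bi.ke.ki` (6 syllables):
  Weights: 4 bi L, 5 ke L, 6 ki L.
  The penult (syllable 5, ke) is light, so stress falls on the antepenult (syllable 4, bi).
  → primary stress on syllable 4.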